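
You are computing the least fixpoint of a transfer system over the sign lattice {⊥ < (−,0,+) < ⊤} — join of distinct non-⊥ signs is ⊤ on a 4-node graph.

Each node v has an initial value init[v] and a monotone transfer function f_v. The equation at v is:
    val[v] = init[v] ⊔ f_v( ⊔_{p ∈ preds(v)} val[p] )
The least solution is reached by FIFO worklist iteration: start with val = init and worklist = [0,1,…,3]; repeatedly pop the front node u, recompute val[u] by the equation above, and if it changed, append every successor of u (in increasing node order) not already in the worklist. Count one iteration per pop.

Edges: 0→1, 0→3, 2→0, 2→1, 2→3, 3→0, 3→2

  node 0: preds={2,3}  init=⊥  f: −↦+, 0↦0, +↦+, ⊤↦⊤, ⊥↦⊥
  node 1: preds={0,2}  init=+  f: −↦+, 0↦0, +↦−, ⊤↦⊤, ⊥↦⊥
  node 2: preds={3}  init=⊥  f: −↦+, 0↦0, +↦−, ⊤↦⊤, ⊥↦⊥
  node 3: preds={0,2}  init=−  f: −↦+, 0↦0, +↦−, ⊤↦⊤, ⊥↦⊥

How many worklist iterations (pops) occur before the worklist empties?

Trace (12 dequeues):
  [1] u=0 | in − | out + | prev ⊥ | push {}
  [2] u=1 | in + | out ⊤ | prev + | push {}
  [3] u=2 | in − | out + | prev ⊥ | push {0,1}
  [4] u=3 | in + | out − | ==
  [5] u=0 | in ⊤ | out ⊤ | prev + | push {3}
  [6] u=1 | in ⊤ | out ⊤ | ==
  [7] u=3 | in ⊤ | out ⊤ | prev − | push {0,2}
  [8] u=0 | in ⊤ | out ⊤ | ==
  [9] u=2 | in ⊤ | out ⊤ | prev + | push {0,1,3}
  [10] u=0 | in ⊤ | out ⊤ | ==
  [11] u=1 | in ⊤ | out ⊤ | ==
  [12] u=3 | in ⊤ | out ⊤ | ==

Converged values:
  [0] ⊤
  [1] ⊤
  [2] ⊤
  [3] ⊤

12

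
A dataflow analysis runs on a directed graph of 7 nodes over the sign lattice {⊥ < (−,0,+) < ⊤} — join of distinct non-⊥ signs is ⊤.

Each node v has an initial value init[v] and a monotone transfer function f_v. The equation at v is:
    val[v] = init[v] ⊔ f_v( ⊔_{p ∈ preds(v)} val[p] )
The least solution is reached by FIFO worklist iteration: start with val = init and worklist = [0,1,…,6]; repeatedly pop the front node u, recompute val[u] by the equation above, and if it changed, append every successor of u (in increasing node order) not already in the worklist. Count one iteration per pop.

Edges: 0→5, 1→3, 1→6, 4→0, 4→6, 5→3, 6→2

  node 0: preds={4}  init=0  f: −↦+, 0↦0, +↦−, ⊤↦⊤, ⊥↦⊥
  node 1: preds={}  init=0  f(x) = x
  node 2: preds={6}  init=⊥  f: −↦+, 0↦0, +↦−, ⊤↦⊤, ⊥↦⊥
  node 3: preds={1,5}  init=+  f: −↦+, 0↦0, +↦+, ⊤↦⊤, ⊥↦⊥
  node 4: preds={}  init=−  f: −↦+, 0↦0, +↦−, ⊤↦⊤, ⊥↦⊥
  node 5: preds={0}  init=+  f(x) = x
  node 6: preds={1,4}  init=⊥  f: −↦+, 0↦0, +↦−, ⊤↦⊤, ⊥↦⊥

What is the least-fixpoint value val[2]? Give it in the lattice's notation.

⊤

Trace (9 dequeues):
  [1] u=0 | in − | out ⊤ | prev 0 | push {}
  [2] u=1 | in ⊥ | out 0 | ==
  [3] u=2 | in ⊥ | out ⊥ | ==
  [4] u=3 | in ⊤ | out ⊤ | prev + | push {}
  [5] u=4 | in ⊥ | out − | ==
  [6] u=5 | in ⊤ | out ⊤ | prev + | push {3}
  [7] u=6 | in ⊤ | out ⊤ | prev ⊥ | push {2}
  [8] u=3 | in ⊤ | out ⊤ | ==
  [9] u=2 | in ⊤ | out ⊤ | prev ⊥ | push {}

Converged values:
  [0] ⊤
  [1] 0
  [2] ⊤
  [3] ⊤
  [4] −
  [5] ⊤
  [6] ⊤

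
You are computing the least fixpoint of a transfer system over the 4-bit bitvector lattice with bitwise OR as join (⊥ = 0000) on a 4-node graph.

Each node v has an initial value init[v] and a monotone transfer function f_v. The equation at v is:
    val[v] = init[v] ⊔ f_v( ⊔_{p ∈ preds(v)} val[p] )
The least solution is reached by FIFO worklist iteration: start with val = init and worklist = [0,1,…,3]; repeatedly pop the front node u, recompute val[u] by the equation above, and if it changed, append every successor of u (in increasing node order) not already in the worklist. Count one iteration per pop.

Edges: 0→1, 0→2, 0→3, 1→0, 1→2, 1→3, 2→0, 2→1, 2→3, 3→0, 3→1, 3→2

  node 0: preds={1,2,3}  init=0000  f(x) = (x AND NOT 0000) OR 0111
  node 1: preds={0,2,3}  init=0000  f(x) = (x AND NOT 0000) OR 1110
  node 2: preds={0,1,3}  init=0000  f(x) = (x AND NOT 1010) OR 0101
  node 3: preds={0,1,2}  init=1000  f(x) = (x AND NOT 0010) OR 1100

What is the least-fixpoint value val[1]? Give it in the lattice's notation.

1111

Worklist (7 pops):
  #1 pop 0: in=1000 → 1111 (was 0000); enqueue []
  #2 pop 1: in=1111 → 1111 (was 0000); enqueue [0]
  #3 pop 2: in=1111 → 0101 (was 0000); enqueue [1]
  #4 pop 3: in=1111 → 1101 (was 1000); enqueue [2]
  #5 pop 0: in=1111 → 1111 (no change)
  #6 pop 1: in=1111 → 1111 (no change)
  #7 pop 2: in=1111 → 0101 (no change)

Fixpoint:
  val[0] = 1111
  val[1] = 1111
  val[2] = 0101
  val[3] = 1101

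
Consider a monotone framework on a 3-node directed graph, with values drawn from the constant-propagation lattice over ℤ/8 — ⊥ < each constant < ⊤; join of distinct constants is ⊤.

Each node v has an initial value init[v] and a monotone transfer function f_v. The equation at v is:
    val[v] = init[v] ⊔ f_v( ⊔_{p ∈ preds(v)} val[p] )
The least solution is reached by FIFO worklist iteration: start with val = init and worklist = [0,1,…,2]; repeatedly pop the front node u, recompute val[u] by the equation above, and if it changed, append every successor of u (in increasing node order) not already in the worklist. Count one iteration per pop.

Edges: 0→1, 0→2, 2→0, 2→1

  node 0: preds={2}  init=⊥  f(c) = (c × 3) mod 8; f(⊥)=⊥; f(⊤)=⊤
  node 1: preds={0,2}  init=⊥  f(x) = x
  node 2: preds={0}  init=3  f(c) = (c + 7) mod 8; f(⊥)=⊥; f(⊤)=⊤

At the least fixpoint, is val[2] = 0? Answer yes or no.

no

Worklist (6 pops):
  #1 pop 0: in=3 → 1 (was ⊥); enqueue []
  #2 pop 1: in=⊤ → ⊤ (was ⊥); enqueue []
  #3 pop 2: in=1 → ⊤ (was 3); enqueue [0,1]
  #4 pop 0: in=⊤ → ⊤ (was 1); enqueue [2]
  #5 pop 1: in=⊤ → ⊤ (no change)
  #6 pop 2: in=⊤ → ⊤ (no change)

Fixpoint:
  val[0] = ⊤
  val[1] = ⊤
  val[2] = ⊤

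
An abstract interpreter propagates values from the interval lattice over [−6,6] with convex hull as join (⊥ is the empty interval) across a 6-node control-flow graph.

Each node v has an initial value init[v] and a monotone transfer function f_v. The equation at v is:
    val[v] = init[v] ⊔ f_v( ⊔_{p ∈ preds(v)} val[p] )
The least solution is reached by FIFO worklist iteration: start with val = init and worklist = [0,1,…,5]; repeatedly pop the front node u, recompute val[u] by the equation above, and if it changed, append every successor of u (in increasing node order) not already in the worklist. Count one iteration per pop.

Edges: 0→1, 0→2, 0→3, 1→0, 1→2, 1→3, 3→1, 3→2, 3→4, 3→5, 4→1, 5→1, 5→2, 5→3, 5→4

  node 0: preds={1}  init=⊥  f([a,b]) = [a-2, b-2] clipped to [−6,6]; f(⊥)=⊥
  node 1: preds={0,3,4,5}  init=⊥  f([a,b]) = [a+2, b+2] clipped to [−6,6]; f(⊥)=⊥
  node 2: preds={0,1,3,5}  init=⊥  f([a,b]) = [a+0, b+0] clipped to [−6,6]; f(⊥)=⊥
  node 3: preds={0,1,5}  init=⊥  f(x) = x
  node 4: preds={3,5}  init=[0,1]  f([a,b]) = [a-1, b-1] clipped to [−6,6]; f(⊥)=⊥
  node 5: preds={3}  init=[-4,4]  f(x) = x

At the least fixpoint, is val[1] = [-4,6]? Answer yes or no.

Worklist (35 pops):
  #1 pop 0: in=⊥ → ⊥ (no change)
  #2 pop 1: in=[-4,4] → [-2,6] (was ⊥); enqueue [0]
  #3 pop 2: in=[-4,6] → [-4,6] (was ⊥); enqueue []
  #4 pop 3: in=[-4,6] → [-4,6] (was ⊥); enqueue [1,2]
  #5 pop 4: in=[-4,6] → [-5,5] (was [0,1]); enqueue []
  #6 pop 5: in=[-4,6] → [-4,6] (was [-4,4]); enqueue [3,4]
  #7 pop 0: in=[-2,6] → [-4,4] (was ⊥); enqueue []
  #8 pop 1: in=[-5,6] → [-3,6] (was [-2,6]); enqueue [0]
  #9 pop 2: in=[-4,6] → [-4,6] (no change)
  #10 pop 3: in=[-4,6] → [-4,6] (no change)
  #11 pop 4: in=[-4,6] → [-5,5] (no change)
  #12 pop 0: in=[-3,6] → [-5,4] (was [-4,4]); enqueue [1,2,3]
  #13 pop 1: in=[-5,6] → [-3,6] (no change)
  #14 pop 2: in=[-5,6] → [-5,6] (was [-4,6]); enqueue []
  #15 pop 3: in=[-5,6] → [-5,6] (was [-4,6]); enqueue [1,2,4,5]
  #16 pop 1: in=[-5,6] → [-3,6] (no change)
  #17 pop 2: in=[-5,6] → [-5,6] (no change)
  #18 pop 4: in=[-5,6] → [-6,5] (was [-5,5]); enqueue [1]
  #19 pop 5: in=[-5,6] → [-5,6] (was [-4,6]); enqueue [2,3,4]
  #20 pop 1: in=[-6,6] → [-4,6] (was [-3,6]); enqueue [0]
  #21 pop 2: in=[-5,6] → [-5,6] (no change)
  #22 pop 3: in=[-5,6] → [-5,6] (no change)
  #23 pop 4: in=[-5,6] → [-6,5] (no change)
  #24 pop 0: in=[-4,6] → [-6,4] (was [-5,4]); enqueue [1,2,3]
  #25 pop 1: in=[-6,6] → [-4,6] (no change)
  #26 pop 2: in=[-6,6] → [-6,6] (was [-5,6]); enqueue []
  #27 pop 3: in=[-6,6] → [-6,6] (was [-5,6]); enqueue [1,2,4,5]
  #28 pop 1: in=[-6,6] → [-4,6] (no change)
  #29 pop 2: in=[-6,6] → [-6,6] (no change)
  #30 pop 4: in=[-6,6] → [-6,5] (no change)
  #31 pop 5: in=[-6,6] → [-6,6] (was [-5,6]); enqueue [1,2,3,4]
  #32 pop 1: in=[-6,6] → [-4,6] (no change)
  #33 pop 2: in=[-6,6] → [-6,6] (no change)
  #34 pop 3: in=[-6,6] → [-6,6] (no change)
  #35 pop 4: in=[-6,6] → [-6,5] (no change)

Fixpoint:
  val[0] = [-6,4]
  val[1] = [-4,6]
  val[2] = [-6,6]
  val[3] = [-6,6]
  val[4] = [-6,5]
  val[5] = [-6,6]

yes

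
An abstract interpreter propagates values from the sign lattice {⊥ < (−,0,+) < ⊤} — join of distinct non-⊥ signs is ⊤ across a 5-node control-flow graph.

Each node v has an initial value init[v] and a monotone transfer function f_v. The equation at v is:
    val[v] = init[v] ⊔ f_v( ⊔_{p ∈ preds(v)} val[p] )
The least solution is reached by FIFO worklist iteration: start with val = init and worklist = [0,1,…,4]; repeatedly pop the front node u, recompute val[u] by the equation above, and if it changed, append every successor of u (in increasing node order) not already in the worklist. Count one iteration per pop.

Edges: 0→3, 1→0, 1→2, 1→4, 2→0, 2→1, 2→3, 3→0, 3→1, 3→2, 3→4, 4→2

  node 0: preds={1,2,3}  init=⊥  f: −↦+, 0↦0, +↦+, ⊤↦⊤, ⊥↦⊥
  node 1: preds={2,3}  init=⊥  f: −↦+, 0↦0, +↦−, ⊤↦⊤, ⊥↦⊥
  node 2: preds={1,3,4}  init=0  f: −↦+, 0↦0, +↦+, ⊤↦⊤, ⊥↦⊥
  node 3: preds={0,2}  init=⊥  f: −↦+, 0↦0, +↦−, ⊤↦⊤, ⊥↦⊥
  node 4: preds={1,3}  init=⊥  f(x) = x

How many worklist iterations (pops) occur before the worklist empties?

8

Trace (8 dequeues):
  [1] u=0 | in 0 | out 0 | prev ⊥ | push {}
  [2] u=1 | in 0 | out 0 | prev ⊥ | push {0}
  [3] u=2 | in 0 | out 0 | ==
  [4] u=3 | in 0 | out 0 | prev ⊥ | push {1,2}
  [5] u=4 | in 0 | out 0 | prev ⊥ | push {}
  [6] u=0 | in 0 | out 0 | ==
  [7] u=1 | in 0 | out 0 | ==
  [8] u=2 | in 0 | out 0 | ==

Converged values:
  [0] 0
  [1] 0
  [2] 0
  [3] 0
  [4] 0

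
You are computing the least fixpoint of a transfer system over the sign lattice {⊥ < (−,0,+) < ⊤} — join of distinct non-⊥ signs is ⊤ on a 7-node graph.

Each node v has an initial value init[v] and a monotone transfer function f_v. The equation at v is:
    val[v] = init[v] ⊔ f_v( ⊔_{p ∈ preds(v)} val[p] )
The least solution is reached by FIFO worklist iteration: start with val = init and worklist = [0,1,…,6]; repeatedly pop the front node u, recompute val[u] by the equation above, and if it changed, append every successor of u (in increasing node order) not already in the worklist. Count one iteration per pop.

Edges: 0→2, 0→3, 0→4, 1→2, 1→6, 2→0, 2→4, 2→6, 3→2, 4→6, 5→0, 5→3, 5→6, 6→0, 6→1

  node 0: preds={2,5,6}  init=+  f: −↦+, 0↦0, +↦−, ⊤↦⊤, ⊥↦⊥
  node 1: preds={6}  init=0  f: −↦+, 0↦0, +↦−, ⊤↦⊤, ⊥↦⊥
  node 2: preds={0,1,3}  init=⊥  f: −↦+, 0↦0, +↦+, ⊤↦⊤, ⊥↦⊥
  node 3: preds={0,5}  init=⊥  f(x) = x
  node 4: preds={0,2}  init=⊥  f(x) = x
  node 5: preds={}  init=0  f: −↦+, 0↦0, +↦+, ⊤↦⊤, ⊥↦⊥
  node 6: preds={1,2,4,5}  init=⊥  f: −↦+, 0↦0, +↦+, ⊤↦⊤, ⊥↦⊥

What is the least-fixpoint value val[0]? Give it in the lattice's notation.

Iteration log — 12 steps:
  step 1. node 0  ⊔preds=0  new=⊤  old=+  +wl: 
  step 2. node 1  ⊔preds=⊥  new=0  stable
  step 3. node 2  ⊔preds=⊤  new=⊤  old=⊥  +wl: 0
  step 4. node 3  ⊔preds=⊤  new=⊤  old=⊥  +wl: 2
  step 5. node 4  ⊔preds=⊤  new=⊤  old=⊥  +wl: 
  step 6. node 5  ⊔preds=⊥  new=0  stable
  step 7. node 6  ⊔preds=⊤  new=⊤  old=⊥  +wl: 1
  step 8. node 0  ⊔preds=⊤  new=⊤  stable
  step 9. node 2  ⊔preds=⊤  new=⊤  stable
  step 10. node 1  ⊔preds=⊤  new=⊤  old=0  +wl: 2,6
  step 11. node 2  ⊔preds=⊤  new=⊤  stable
  step 12. node 6  ⊔preds=⊤  new=⊤  stable

Least fixpoint reached:
  node 0: ⊤
  node 1: ⊤
  node 2: ⊤
  node 3: ⊤
  node 4: ⊤
  node 5: 0
  node 6: ⊤

⊤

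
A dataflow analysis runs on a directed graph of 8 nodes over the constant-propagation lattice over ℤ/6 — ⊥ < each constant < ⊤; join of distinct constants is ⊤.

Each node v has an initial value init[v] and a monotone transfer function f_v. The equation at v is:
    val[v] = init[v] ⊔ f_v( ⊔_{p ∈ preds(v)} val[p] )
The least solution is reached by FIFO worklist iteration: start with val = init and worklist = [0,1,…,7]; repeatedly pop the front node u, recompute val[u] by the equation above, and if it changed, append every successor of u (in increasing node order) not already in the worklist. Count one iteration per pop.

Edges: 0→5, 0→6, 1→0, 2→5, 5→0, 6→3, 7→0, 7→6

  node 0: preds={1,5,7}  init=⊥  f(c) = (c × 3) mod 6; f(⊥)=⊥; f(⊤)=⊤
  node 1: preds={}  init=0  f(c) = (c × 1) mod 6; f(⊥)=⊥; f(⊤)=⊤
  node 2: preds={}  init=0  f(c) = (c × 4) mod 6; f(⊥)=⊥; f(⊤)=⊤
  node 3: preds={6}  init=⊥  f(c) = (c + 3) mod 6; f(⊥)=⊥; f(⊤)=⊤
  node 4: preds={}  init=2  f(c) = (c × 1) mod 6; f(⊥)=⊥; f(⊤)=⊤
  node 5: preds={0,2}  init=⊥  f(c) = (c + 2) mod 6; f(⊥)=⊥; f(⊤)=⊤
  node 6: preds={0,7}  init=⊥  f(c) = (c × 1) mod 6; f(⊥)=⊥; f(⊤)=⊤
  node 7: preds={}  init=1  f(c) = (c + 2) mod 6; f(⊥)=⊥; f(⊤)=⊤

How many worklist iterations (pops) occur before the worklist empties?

10

Worklist (10 pops):
  #1 pop 0: in=⊤ → ⊤ (was ⊥); enqueue []
  #2 pop 1: in=⊥ → 0 (no change)
  #3 pop 2: in=⊥ → 0 (no change)
  #4 pop 3: in=⊥ → ⊥ (no change)
  #5 pop 4: in=⊥ → 2 (no change)
  #6 pop 5: in=⊤ → ⊤ (was ⊥); enqueue [0]
  #7 pop 6: in=⊤ → ⊤ (was ⊥); enqueue [3]
  #8 pop 7: in=⊥ → 1 (no change)
  #9 pop 0: in=⊤ → ⊤ (no change)
  #10 pop 3: in=⊤ → ⊤ (was ⊥); enqueue []

Fixpoint:
  val[0] = ⊤
  val[1] = 0
  val[2] = 0
  val[3] = ⊤
  val[4] = 2
  val[5] = ⊤
  val[6] = ⊤
  val[7] = 1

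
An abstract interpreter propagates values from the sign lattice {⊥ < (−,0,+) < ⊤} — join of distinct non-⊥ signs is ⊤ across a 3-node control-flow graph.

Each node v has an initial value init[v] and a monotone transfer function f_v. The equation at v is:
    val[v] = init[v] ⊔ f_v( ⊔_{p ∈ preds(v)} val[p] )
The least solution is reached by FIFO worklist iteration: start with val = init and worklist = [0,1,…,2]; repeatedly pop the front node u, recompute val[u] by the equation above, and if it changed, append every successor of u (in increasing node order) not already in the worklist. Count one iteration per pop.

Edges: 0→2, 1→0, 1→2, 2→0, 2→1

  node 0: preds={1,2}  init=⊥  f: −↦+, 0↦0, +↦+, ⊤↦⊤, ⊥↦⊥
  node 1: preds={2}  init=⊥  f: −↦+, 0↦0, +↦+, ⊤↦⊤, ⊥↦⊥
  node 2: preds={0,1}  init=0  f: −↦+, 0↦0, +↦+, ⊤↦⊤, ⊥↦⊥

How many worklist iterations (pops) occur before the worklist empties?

4

Worklist (4 pops):
  #1 pop 0: in=0 → 0 (was ⊥); enqueue []
  #2 pop 1: in=0 → 0 (was ⊥); enqueue [0]
  #3 pop 2: in=0 → 0 (no change)
  #4 pop 0: in=0 → 0 (no change)

Fixpoint:
  val[0] = 0
  val[1] = 0
  val[2] = 0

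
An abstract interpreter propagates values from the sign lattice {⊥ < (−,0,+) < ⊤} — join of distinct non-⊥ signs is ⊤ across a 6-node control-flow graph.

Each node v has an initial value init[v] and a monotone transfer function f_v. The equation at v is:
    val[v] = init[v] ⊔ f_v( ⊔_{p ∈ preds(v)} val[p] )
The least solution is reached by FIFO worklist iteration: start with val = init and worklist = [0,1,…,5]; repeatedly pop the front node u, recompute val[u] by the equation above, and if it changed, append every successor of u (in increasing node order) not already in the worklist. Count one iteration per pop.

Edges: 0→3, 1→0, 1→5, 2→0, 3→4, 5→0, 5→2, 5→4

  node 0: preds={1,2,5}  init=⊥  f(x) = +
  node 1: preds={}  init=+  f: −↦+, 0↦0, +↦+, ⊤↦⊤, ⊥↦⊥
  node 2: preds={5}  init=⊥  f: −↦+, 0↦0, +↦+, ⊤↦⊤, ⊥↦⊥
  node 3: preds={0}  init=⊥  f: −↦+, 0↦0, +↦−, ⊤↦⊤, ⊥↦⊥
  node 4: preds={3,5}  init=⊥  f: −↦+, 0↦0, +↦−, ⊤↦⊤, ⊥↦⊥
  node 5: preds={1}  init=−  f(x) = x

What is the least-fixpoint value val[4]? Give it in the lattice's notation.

⊤

Worklist (10 pops):
  #1 pop 0: in=⊤ → + (was ⊥); enqueue []
  #2 pop 1: in=⊥ → + (no change)
  #3 pop 2: in=− → + (was ⊥); enqueue [0]
  #4 pop 3: in=+ → − (was ⊥); enqueue []
  #5 pop 4: in=− → + (was ⊥); enqueue []
  #6 pop 5: in=+ → ⊤ (was −); enqueue [2,4]
  #7 pop 0: in=⊤ → + (no change)
  #8 pop 2: in=⊤ → ⊤ (was +); enqueue [0]
  #9 pop 4: in=⊤ → ⊤ (was +); enqueue []
  #10 pop 0: in=⊤ → + (no change)

Fixpoint:
  val[0] = +
  val[1] = +
  val[2] = ⊤
  val[3] = −
  val[4] = ⊤
  val[5] = ⊤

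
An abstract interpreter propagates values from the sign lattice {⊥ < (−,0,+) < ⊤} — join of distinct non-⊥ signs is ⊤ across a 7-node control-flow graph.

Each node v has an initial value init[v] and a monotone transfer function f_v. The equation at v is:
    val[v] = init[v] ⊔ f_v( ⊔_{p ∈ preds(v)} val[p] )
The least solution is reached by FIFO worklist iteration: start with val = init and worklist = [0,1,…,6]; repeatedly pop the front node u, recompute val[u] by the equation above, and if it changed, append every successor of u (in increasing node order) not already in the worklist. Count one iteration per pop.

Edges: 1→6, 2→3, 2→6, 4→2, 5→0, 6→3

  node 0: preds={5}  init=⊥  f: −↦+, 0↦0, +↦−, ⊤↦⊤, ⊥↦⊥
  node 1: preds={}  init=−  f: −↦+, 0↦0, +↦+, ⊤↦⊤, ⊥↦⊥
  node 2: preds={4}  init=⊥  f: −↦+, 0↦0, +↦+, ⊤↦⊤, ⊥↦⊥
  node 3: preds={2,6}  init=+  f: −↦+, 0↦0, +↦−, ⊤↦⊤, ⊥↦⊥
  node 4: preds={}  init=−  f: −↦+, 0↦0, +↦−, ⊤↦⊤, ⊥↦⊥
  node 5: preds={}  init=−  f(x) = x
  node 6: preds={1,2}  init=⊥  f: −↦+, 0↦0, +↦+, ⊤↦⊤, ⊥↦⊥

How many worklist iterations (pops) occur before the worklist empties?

8

Worklist (8 pops):
  #1 pop 0: in=− → + (was ⊥); enqueue []
  #2 pop 1: in=⊥ → − (no change)
  #3 pop 2: in=− → + (was ⊥); enqueue []
  #4 pop 3: in=+ → ⊤ (was +); enqueue []
  #5 pop 4: in=⊥ → − (no change)
  #6 pop 5: in=⊥ → − (no change)
  #7 pop 6: in=⊤ → ⊤ (was ⊥); enqueue [3]
  #8 pop 3: in=⊤ → ⊤ (no change)

Fixpoint:
  val[0] = +
  val[1] = −
  val[2] = +
  val[3] = ⊤
  val[4] = −
  val[5] = −
  val[6] = ⊤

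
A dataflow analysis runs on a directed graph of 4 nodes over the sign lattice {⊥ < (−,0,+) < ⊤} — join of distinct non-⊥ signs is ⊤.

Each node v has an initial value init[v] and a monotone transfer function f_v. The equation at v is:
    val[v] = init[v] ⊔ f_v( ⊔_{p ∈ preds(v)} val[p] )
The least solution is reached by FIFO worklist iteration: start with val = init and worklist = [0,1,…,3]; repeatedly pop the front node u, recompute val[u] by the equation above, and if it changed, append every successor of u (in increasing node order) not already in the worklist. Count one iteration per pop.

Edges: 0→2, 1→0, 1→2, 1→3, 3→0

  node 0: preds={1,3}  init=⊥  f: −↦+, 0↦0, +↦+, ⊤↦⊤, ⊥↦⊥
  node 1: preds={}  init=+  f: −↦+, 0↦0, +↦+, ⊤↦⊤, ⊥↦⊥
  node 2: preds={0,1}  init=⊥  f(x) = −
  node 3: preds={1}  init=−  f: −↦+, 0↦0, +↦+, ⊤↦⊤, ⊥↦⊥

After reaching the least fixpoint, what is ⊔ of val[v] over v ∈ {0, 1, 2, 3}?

Iteration log — 5 steps:
  step 1. node 0  ⊔preds=⊤  new=⊤  old=⊥  +wl: 
  step 2. node 1  ⊔preds=⊥  new=+  stable
  step 3. node 2  ⊔preds=⊤  new=−  old=⊥  +wl: 
  step 4. node 3  ⊔preds=+  new=⊤  old=−  +wl: 0
  step 5. node 0  ⊔preds=⊤  new=⊤  stable

Least fixpoint reached:
  node 0: ⊤
  node 1: +
  node 2: −
  node 3: ⊤

⊤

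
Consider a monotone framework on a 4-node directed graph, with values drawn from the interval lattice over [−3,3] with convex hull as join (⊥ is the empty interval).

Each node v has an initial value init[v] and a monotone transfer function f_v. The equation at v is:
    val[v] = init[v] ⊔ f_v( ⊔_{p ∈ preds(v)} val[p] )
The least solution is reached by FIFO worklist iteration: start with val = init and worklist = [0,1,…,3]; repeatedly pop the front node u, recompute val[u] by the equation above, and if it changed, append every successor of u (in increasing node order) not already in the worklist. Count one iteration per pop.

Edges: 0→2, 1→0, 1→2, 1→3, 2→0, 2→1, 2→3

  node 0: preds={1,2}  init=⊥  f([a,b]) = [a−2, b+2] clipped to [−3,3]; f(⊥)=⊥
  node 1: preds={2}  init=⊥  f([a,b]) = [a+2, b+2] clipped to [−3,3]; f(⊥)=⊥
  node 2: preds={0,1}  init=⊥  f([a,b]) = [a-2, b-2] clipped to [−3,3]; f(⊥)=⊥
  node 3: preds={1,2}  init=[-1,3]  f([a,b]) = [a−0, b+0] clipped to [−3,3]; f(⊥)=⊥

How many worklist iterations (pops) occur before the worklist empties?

4

Worklist (4 pops):
  #1 pop 0: in=⊥ → ⊥ (no change)
  #2 pop 1: in=⊥ → ⊥ (no change)
  #3 pop 2: in=⊥ → ⊥ (no change)
  #4 pop 3: in=⊥ → [-1,3] (no change)

Fixpoint:
  val[0] = ⊥
  val[1] = ⊥
  val[2] = ⊥
  val[3] = [-1,3]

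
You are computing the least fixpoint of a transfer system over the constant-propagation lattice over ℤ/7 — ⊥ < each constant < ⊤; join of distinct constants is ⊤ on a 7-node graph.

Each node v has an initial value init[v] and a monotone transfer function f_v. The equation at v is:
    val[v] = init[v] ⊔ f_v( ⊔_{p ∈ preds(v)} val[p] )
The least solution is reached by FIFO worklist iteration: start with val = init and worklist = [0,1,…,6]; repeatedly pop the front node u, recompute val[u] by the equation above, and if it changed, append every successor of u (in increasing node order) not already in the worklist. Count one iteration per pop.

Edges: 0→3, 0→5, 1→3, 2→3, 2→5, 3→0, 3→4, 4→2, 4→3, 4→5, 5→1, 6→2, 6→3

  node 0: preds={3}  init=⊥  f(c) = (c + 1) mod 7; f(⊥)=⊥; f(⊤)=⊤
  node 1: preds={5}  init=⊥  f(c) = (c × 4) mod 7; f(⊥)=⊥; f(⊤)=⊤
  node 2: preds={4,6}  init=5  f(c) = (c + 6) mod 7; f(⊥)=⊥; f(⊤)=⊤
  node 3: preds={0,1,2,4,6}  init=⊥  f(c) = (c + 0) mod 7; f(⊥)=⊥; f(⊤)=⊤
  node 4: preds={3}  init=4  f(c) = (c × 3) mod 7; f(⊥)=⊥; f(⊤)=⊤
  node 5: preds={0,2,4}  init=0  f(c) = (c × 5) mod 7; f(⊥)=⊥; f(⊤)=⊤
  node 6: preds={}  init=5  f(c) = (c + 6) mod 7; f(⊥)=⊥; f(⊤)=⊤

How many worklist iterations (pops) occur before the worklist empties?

Worklist (13 pops):
  #1 pop 0: in=⊥ → ⊥ (no change)
  #2 pop 1: in=0 → 0 (was ⊥); enqueue []
  #3 pop 2: in=⊤ → ⊤ (was 5); enqueue []
  #4 pop 3: in=⊤ → ⊤ (was ⊥); enqueue [0]
  #5 pop 4: in=⊤ → ⊤ (was 4); enqueue [2,3]
  #6 pop 5: in=⊤ → ⊤ (was 0); enqueue [1]
  #7 pop 6: in=⊥ → 5 (no change)
  #8 pop 0: in=⊤ → ⊤ (was ⊥); enqueue [5]
  #9 pop 2: in=⊤ → ⊤ (no change)
  #10 pop 3: in=⊤ → ⊤ (no change)
  #11 pop 1: in=⊤ → ⊤ (was 0); enqueue [3]
  #12 pop 5: in=⊤ → ⊤ (no change)
  #13 pop 3: in=⊤ → ⊤ (no change)

Fixpoint:
  val[0] = ⊤
  val[1] = ⊤
  val[2] = ⊤
  val[3] = ⊤
  val[4] = ⊤
  val[5] = ⊤
  val[6] = 5

13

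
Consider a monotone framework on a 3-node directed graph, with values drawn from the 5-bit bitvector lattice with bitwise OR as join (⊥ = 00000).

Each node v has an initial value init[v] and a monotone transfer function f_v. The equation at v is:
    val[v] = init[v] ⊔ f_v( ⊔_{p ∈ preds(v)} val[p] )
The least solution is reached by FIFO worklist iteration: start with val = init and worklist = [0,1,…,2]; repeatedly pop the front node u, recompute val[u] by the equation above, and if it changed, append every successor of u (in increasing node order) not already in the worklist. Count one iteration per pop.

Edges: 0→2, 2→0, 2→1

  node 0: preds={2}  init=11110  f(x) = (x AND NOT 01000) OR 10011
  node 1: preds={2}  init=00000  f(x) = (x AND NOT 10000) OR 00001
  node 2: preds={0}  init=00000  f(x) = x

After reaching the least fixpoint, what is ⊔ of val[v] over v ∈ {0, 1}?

Iteration log — 5 steps:
  step 1. node 0  ⊔preds=00000  new=11111  old=11110  +wl: 
  step 2. node 1  ⊔preds=00000  new=00001  old=00000  +wl: 
  step 3. node 2  ⊔preds=11111  new=11111  old=00000  +wl: 0,1
  step 4. node 0  ⊔preds=11111  new=11111  stable
  step 5. node 1  ⊔preds=11111  new=01111  old=00001  +wl: 

Least fixpoint reached:
  node 0: 11111
  node 1: 01111
  node 2: 11111

11111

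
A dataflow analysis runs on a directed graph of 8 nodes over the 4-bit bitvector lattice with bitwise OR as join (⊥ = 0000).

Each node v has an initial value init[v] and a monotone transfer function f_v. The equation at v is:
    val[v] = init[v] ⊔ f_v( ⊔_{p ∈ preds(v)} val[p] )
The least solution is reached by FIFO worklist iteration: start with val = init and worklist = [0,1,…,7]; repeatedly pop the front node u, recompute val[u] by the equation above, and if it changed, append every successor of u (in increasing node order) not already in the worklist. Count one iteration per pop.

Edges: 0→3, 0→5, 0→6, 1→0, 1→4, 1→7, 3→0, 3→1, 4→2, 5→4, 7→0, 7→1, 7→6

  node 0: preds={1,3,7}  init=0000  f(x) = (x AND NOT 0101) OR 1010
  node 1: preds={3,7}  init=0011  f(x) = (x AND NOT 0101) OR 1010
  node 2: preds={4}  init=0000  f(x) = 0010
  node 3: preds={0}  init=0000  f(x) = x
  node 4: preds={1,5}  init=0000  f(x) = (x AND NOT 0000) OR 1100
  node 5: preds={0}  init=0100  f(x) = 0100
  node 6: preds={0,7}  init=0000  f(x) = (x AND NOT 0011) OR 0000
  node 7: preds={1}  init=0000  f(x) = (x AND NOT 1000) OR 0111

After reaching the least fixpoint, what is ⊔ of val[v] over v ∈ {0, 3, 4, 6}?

1111

Trace (12 dequeues):
  [1] u=0 | in 0011 | out 1010 | prev 0000 | push {}
  [2] u=1 | in 0000 | out 1011 | prev 0011 | push {0}
  [3] u=2 | in 0000 | out 0010 | prev 0000 | push {}
  [4] u=3 | in 1010 | out 1010 | prev 0000 | push {1}
  [5] u=4 | in 1111 | out 1111 | prev 0000 | push {2}
  [6] u=5 | in 1010 | out 0100 | ==
  [7] u=6 | in 1010 | out 1000 | prev 0000 | push {}
  [8] u=7 | in 1011 | out 0111 | prev 0000 | push {6}
  [9] u=0 | in 1111 | out 1010 | ==
  [10] u=1 | in 1111 | out 1011 | ==
  [11] u=2 | in 1111 | out 0010 | ==
  [12] u=6 | in 1111 | out 1100 | prev 1000 | push {}

Converged values:
  [0] 1010
  [1] 1011
  [2] 0010
  [3] 1010
  [4] 1111
  [5] 0100
  [6] 1100
  [7] 0111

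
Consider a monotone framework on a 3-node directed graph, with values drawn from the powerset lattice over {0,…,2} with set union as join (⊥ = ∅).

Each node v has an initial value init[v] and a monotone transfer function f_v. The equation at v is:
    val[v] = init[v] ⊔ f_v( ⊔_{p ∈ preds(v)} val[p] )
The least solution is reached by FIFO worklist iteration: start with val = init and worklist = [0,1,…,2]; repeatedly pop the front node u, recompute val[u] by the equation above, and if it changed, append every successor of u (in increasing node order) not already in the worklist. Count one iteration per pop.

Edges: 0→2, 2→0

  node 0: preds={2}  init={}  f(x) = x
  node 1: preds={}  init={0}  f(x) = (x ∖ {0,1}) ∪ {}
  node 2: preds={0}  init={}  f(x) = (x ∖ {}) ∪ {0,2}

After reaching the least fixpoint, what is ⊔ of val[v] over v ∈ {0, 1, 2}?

Trace (5 dequeues):
  [1] u=0 | in {} | out {} | ==
  [2] u=1 | in {} | out {0} | ==
  [3] u=2 | in {} | out {0,2} | prev {} | push {0}
  [4] u=0 | in {0,2} | out {0,2} | prev {} | push {2}
  [5] u=2 | in {0,2} | out {0,2} | ==

Converged values:
  [0] {0,2}
  [1] {0}
  [2] {0,2}

{0,2}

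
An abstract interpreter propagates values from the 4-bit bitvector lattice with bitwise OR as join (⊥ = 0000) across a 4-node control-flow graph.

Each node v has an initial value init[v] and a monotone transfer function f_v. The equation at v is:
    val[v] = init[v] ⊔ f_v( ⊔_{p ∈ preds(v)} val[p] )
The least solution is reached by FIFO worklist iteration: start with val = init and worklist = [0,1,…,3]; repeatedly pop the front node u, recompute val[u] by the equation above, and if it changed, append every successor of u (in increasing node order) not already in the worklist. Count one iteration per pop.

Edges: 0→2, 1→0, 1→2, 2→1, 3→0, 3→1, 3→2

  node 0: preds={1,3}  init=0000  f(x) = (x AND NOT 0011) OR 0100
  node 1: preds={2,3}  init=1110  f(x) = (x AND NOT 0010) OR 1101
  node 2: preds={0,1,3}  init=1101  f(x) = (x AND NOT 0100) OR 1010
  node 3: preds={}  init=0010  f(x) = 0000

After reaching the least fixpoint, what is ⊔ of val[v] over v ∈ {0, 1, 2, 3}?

1111

Worklist (6 pops):
  #1 pop 0: in=1110 → 1100 (was 0000); enqueue []
  #2 pop 1: in=1111 → 1111 (was 1110); enqueue [0]
  #3 pop 2: in=1111 → 1111 (was 1101); enqueue [1]
  #4 pop 3: in=0000 → 0010 (no change)
  #5 pop 0: in=1111 → 1100 (no change)
  #6 pop 1: in=1111 → 1111 (no change)

Fixpoint:
  val[0] = 1100
  val[1] = 1111
  val[2] = 1111
  val[3] = 0010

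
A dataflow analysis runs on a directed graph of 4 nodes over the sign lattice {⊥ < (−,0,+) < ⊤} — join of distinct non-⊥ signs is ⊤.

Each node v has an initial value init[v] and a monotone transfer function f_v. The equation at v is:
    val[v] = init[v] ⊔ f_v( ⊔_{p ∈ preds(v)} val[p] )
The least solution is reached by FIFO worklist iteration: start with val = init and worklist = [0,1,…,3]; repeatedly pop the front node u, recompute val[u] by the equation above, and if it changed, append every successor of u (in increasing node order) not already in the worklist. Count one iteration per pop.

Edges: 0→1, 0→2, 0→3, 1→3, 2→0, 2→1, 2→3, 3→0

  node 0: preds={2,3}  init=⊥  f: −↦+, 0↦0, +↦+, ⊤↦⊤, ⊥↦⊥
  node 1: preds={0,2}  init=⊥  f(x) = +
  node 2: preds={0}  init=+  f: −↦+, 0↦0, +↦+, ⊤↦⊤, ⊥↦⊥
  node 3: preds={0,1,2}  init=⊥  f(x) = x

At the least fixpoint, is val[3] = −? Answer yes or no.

no

Iteration log — 5 steps:
  step 1. node 0  ⊔preds=+  new=+  old=⊥  +wl: 
  step 2. node 1  ⊔preds=+  new=+  old=⊥  +wl: 
  step 3. node 2  ⊔preds=+  new=+  stable
  step 4. node 3  ⊔preds=+  new=+  old=⊥  +wl: 0
  step 5. node 0  ⊔preds=+  new=+  stable

Least fixpoint reached:
  node 0: +
  node 1: +
  node 2: +
  node 3: +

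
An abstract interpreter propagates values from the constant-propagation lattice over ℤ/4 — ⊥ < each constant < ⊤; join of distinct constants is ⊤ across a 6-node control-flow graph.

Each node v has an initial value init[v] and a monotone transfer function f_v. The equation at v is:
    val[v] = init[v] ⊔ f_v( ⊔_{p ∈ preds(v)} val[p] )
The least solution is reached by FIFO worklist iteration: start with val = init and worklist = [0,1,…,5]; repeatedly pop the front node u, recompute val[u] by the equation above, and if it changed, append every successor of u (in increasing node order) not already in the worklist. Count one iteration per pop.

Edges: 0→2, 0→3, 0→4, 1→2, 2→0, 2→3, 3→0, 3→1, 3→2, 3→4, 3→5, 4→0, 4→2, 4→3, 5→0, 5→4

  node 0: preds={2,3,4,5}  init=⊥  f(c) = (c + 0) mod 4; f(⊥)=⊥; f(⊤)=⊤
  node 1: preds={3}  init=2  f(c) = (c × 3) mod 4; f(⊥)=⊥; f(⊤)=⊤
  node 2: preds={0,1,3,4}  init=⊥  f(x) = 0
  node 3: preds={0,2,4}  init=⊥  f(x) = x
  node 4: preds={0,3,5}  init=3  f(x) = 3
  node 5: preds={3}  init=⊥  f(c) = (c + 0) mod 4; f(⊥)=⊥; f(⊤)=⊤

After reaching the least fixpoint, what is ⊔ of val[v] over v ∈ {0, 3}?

⊤

Iteration log — 11 steps:
  step 1. node 0  ⊔preds=3  new=3  old=⊥  +wl: 
  step 2. node 1  ⊔preds=⊥  new=2  stable
  step 3. node 2  ⊔preds=⊤  new=0  old=⊥  +wl: 0
  step 4. node 3  ⊔preds=⊤  new=⊤  old=⊥  +wl: 1,2
  step 5. node 4  ⊔preds=⊤  new=3  stable
  step 6. node 5  ⊔preds=⊤  new=⊤  old=⊥  +wl: 4
  step 7. node 0  ⊔preds=⊤  new=⊤  old=3  +wl: 3
  step 8. node 1  ⊔preds=⊤  new=⊤  old=2  +wl: 
  step 9. node 2  ⊔preds=⊤  new=0  stable
  step 10. node 4  ⊔preds=⊤  new=3  stable
  step 11. node 3  ⊔preds=⊤  new=⊤  stable

Least fixpoint reached:
  node 0: ⊤
  node 1: ⊤
  node 2: 0
  node 3: ⊤
  node 4: 3
  node 5: ⊤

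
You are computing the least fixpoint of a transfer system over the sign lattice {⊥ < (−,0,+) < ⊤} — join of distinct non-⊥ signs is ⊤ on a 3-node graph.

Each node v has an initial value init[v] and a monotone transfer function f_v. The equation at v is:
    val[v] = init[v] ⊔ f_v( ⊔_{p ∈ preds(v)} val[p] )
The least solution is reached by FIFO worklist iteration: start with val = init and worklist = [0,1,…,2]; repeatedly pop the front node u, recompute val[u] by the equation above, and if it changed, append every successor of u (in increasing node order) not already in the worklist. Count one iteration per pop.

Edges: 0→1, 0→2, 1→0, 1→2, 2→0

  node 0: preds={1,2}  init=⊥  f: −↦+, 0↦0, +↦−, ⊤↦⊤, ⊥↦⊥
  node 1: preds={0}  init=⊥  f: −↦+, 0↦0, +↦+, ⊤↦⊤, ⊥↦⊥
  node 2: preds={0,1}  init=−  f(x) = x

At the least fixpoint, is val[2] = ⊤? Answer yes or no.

Iteration log — 7 steps:
  step 1. node 0  ⊔preds=−  new=+  old=⊥  +wl: 
  step 2. node 1  ⊔preds=+  new=+  old=⊥  +wl: 0
  step 3. node 2  ⊔preds=+  new=⊤  old=−  +wl: 
  step 4. node 0  ⊔preds=⊤  new=⊤  old=+  +wl: 1,2
  step 5. node 1  ⊔preds=⊤  new=⊤  old=+  +wl: 0
  step 6. node 2  ⊔preds=⊤  new=⊤  stable
  step 7. node 0  ⊔preds=⊤  new=⊤  stable

Least fixpoint reached:
  node 0: ⊤
  node 1: ⊤
  node 2: ⊤

yes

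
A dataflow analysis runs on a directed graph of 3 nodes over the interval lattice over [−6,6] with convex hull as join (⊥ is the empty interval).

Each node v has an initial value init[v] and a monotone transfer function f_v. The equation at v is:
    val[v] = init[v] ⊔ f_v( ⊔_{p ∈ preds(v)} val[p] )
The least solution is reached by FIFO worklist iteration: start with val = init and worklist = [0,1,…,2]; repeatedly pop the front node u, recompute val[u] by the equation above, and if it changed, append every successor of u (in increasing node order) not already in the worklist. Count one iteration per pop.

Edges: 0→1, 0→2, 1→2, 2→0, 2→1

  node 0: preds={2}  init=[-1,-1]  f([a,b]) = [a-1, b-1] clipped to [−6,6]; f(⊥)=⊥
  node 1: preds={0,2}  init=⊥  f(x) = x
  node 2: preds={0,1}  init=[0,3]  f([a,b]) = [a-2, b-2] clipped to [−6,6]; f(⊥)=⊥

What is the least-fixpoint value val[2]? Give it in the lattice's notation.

Worklist (9 pops):
  #1 pop 0: in=[0,3] → [-1,2] (was [-1,-1]); enqueue []
  #2 pop 1: in=[-1,3] → [-1,3] (was ⊥); enqueue []
  #3 pop 2: in=[-1,3] → [-3,3] (was [0,3]); enqueue [0,1]
  #4 pop 0: in=[-3,3] → [-4,2] (was [-1,2]); enqueue [2]
  #5 pop 1: in=[-4,3] → [-4,3] (was [-1,3]); enqueue []
  #6 pop 2: in=[-4,3] → [-6,3] (was [-3,3]); enqueue [0,1]
  #7 pop 0: in=[-6,3] → [-6,2] (was [-4,2]); enqueue [2]
  #8 pop 1: in=[-6,3] → [-6,3] (was [-4,3]); enqueue []
  #9 pop 2: in=[-6,3] → [-6,3] (no change)

Fixpoint:
  val[0] = [-6,2]
  val[1] = [-6,3]
  val[2] = [-6,3]

[-6,3]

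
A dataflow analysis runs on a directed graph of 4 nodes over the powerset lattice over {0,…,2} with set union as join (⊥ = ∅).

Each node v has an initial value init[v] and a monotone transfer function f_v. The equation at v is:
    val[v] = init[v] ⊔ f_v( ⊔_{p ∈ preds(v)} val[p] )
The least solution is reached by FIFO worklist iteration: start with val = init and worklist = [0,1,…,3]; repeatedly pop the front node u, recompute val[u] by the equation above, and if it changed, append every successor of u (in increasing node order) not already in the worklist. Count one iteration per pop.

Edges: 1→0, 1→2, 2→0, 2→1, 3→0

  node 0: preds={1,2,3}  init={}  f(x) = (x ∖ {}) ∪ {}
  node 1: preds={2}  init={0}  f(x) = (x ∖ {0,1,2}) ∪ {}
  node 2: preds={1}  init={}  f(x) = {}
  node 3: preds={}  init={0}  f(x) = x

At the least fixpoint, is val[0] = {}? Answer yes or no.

Trace (4 dequeues):
  [1] u=0 | in {0} | out {0} | prev {} | push {}
  [2] u=1 | in {} | out {0} | ==
  [3] u=2 | in {0} | out {} | ==
  [4] u=3 | in {} | out {0} | ==

Converged values:
  [0] {0}
  [1] {0}
  [2] {}
  [3] {0}

no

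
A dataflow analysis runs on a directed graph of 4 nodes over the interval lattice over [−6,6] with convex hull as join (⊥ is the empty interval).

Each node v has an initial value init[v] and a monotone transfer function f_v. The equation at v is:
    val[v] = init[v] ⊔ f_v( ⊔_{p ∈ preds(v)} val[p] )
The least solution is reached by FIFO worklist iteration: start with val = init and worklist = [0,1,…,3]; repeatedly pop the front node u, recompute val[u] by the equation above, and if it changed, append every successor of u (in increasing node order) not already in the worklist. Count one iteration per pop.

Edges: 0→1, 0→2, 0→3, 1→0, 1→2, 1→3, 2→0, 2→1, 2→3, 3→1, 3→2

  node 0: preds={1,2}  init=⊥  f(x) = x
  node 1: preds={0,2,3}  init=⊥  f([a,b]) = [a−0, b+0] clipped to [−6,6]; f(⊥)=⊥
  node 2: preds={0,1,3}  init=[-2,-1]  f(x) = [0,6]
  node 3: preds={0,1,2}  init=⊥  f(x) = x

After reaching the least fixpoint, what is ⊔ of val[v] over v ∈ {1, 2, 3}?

Iteration log — 9 steps:
  step 1. node 0  ⊔preds=[-2,-1]  new=[-2,-1]  old=⊥  +wl: 
  step 2. node 1  ⊔preds=[-2,-1]  new=[-2,-1]  old=⊥  +wl: 0
  step 3. node 2  ⊔preds=[-2,-1]  new=[-2,6]  old=[-2,-1]  +wl: 1
  step 4. node 3  ⊔preds=[-2,6]  new=[-2,6]  old=⊥  +wl: 2
  step 5. node 0  ⊔preds=[-2,6]  new=[-2,6]  old=[-2,-1]  +wl: 3
  step 6. node 1  ⊔preds=[-2,6]  new=[-2,6]  old=[-2,-1]  +wl: 0
  step 7. node 2  ⊔preds=[-2,6]  new=[-2,6]  stable
  step 8. node 3  ⊔preds=[-2,6]  new=[-2,6]  stable
  step 9. node 0  ⊔preds=[-2,6]  new=[-2,6]  stable

Least fixpoint reached:
  node 0: [-2,6]
  node 1: [-2,6]
  node 2: [-2,6]
  node 3: [-2,6]

[-2,6]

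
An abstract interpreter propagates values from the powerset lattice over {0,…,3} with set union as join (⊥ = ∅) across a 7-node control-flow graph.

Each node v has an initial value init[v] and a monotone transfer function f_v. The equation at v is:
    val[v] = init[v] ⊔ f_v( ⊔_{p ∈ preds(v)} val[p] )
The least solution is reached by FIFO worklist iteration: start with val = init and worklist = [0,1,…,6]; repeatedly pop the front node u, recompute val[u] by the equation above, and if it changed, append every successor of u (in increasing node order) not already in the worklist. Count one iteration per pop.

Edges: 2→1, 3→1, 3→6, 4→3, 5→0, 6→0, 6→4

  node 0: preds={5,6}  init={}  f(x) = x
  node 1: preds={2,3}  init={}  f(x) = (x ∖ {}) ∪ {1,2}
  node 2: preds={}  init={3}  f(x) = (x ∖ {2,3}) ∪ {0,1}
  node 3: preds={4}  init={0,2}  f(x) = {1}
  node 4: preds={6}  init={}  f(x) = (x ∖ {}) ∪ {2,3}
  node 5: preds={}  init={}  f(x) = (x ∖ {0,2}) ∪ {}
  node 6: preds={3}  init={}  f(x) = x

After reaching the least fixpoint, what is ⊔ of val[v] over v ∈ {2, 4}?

Trace (12 dequeues):
  [1] u=0 | in {} | out {} | ==
  [2] u=1 | in {0,2,3} | out {0,1,2,3} | prev {} | push {}
  [3] u=2 | in {} | out {0,1,3} | prev {3} | push {1}
  [4] u=3 | in {} | out {0,1,2} | prev {0,2} | push {}
  [5] u=4 | in {} | out {2,3} | prev {} | push {3}
  [6] u=5 | in {} | out {} | ==
  [7] u=6 | in {0,1,2} | out {0,1,2} | prev {} | push {0,4}
  [8] u=1 | in {0,1,2,3} | out {0,1,2,3} | ==
  [9] u=3 | in {2,3} | out {0,1,2} | ==
  [10] u=0 | in {0,1,2} | out {0,1,2} | prev {} | push {}
  [11] u=4 | in {0,1,2} | out {0,1,2,3} | prev {2,3} | push {3}
  [12] u=3 | in {0,1,2,3} | out {0,1,2} | ==

Converged values:
  [0] {0,1,2}
  [1] {0,1,2,3}
  [2] {0,1,3}
  [3] {0,1,2}
  [4] {0,1,2,3}
  [5] {}
  [6] {0,1,2}

{0,1,2,3}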